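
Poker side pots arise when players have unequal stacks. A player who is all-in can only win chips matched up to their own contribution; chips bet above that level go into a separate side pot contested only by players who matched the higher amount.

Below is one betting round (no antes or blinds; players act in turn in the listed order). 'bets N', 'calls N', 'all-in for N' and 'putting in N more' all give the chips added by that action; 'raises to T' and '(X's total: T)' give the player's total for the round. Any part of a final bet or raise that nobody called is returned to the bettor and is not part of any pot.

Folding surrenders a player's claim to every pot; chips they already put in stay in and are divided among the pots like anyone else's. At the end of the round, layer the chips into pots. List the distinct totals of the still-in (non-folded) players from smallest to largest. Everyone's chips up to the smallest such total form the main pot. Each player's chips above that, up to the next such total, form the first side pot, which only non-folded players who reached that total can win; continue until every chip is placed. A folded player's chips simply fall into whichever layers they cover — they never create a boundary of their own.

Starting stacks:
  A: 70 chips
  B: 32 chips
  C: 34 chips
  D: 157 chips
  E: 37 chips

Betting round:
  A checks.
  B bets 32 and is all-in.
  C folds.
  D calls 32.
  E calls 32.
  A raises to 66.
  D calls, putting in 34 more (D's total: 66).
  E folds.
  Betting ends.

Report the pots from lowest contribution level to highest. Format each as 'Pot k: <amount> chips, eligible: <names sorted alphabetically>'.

Pot 1: 128 chips, eligible: A, B, D
Pot 2: 68 chips, eligible: A, D

Derivation:
Contributions: A=66, B=32, D=66, E=32
Folded: C, E
Pot levels (distinct totals of non-folded players): 32, 66
Layer 1-32: 32 each from A, B, D, E = 32*4 = 128 chips; eligible A, B, D
Layer 33-66: 34 each from A, D = 34*2 = 68 chips; eligible A, D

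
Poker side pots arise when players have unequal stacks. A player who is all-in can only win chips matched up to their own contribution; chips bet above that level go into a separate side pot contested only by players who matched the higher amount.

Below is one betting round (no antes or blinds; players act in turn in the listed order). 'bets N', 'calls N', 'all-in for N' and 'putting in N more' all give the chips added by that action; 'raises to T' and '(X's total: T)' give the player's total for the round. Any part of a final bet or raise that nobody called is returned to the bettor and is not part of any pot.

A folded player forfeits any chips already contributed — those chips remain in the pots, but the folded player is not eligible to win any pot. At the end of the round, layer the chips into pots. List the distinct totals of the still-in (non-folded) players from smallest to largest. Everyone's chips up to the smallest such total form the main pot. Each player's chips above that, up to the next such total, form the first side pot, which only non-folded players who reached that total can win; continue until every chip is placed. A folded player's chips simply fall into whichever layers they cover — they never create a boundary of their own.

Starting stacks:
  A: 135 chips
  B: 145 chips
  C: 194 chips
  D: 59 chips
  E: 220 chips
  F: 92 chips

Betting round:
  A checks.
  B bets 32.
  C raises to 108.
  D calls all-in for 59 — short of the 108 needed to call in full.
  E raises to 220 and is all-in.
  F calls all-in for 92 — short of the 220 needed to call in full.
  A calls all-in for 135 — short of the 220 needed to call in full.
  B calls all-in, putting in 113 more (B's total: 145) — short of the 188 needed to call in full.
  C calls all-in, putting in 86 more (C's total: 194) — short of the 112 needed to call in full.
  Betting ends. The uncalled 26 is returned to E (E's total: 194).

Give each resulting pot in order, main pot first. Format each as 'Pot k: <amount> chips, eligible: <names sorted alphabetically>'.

Contributions (after 26 returned to E): A=135, B=145, C=194, D=59, E=194, F=92
Pot levels (distinct totals of non-folded players): 59, 92, 135, 145, 194
Layer 1-59: 59 each from A, B, C, D, E, F = 59*6 = 354 chips; eligible A, B, C, D, E, F
Layer 60-92: 33 each from A, B, C, E, F = 33*5 = 165 chips; eligible A, B, C, E, F
Layer 93-135: 43 each from A, B, C, E = 43*4 = 172 chips; eligible A, B, C, E
Layer 136-145: 10 each from B, C, E = 10*3 = 30 chips; eligible B, C, E
Layer 146-194: 49 each from C, E = 49*2 = 98 chips; eligible C, E

Pot 1: 354 chips, eligible: A, B, C, D, E, F
Pot 2: 165 chips, eligible: A, B, C, E, F
Pot 3: 172 chips, eligible: A, B, C, E
Pot 4: 30 chips, eligible: B, C, E
Pot 5: 98 chips, eligible: C, E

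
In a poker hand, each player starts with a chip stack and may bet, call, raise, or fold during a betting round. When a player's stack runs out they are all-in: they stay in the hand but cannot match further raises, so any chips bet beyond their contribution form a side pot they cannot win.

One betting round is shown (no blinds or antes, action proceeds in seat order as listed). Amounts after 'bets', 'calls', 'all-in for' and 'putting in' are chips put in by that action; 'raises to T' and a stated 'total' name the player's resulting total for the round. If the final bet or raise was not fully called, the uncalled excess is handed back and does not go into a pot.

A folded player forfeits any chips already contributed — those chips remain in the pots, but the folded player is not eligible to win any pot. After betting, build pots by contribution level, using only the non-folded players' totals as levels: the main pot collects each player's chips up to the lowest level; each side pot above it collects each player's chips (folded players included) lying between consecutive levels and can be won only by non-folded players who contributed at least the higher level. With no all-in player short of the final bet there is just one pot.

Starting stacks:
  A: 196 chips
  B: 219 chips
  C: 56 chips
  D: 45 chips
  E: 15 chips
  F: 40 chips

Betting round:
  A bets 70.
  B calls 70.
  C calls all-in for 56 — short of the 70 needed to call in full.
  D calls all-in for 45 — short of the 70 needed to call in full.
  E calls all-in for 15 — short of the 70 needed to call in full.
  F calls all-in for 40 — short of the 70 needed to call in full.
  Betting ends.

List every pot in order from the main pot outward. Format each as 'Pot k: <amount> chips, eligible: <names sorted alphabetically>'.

Contributions: A=70, B=70, C=56, D=45, E=15, F=40
Pot levels (distinct totals of non-folded players): 15, 40, 45, 56, 70
Layer 1-15: 15 each from A, B, C, D, E, F = 15*6 = 90 chips; eligible A, B, C, D, E, F
Layer 16-40: 25 each from A, B, C, D, F = 25*5 = 125 chips; eligible A, B, C, D, F
Layer 41-45: 5 each from A, B, C, D = 5*4 = 20 chips; eligible A, B, C, D
Layer 46-56: 11 each from A, B, C = 11*3 = 33 chips; eligible A, B, C
Layer 57-70: 14 each from A, B = 14*2 = 28 chips; eligible A, B

Pot 1: 90 chips, eligible: A, B, C, D, E, F
Pot 2: 125 chips, eligible: A, B, C, D, F
Pot 3: 20 chips, eligible: A, B, C, D
Pot 4: 33 chips, eligible: A, B, C
Pot 5: 28 chips, eligible: A, B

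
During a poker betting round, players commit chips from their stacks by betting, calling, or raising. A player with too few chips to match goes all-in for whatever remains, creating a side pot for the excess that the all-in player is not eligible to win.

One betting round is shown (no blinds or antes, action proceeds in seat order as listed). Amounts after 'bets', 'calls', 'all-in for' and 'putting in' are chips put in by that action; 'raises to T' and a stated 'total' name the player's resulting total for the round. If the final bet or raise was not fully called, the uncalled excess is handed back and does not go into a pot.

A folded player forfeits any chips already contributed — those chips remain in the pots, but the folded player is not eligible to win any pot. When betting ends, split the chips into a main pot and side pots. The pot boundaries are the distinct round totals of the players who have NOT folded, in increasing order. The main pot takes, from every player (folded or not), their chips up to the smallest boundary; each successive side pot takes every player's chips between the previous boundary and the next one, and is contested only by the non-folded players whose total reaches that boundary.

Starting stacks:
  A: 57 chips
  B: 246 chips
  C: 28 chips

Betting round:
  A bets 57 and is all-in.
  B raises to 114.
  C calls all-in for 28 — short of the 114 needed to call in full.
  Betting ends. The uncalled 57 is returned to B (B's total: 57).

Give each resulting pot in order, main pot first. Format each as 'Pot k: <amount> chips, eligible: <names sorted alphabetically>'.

Pot 1: 84 chips, eligible: A, B, C
Pot 2: 58 chips, eligible: A, B

Derivation:
Contributions (after 57 returned to B): A=57, B=57, C=28
Pot levels (distinct totals of non-folded players): 28, 57
Layer 1-28: 28 each from A, B, C = 28*3 = 84 chips; eligible A, B, C
Layer 29-57: 29 each from A, B = 29*2 = 58 chips; eligible A, B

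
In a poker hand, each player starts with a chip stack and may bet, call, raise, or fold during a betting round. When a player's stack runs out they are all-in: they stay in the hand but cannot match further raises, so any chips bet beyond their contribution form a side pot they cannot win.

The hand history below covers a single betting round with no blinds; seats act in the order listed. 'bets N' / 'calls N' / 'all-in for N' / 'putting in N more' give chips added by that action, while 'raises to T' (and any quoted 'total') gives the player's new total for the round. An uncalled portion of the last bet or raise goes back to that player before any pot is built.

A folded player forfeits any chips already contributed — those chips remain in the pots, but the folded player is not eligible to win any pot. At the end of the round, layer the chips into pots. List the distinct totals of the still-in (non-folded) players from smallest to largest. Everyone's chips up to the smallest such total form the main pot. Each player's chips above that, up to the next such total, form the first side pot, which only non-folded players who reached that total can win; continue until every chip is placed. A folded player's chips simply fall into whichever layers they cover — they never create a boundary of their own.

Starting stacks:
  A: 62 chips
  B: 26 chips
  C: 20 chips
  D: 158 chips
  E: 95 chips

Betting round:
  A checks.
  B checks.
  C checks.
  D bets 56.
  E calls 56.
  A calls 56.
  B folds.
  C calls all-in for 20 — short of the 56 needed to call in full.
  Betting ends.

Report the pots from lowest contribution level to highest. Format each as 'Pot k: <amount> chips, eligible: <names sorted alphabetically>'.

Pot 1: 80 chips, eligible: A, C, D, E
Pot 2: 108 chips, eligible: A, D, E

Derivation:
Contributions: A=56, C=20, D=56, E=56
Folded: B
Pot levels (distinct totals of non-folded players): 20, 56
Layer 1-20: 20 each from A, C, D, E = 20*4 = 80 chips; eligible A, C, D, E
Layer 21-56: 36 each from A, D, E = 36*3 = 108 chips; eligible A, D, E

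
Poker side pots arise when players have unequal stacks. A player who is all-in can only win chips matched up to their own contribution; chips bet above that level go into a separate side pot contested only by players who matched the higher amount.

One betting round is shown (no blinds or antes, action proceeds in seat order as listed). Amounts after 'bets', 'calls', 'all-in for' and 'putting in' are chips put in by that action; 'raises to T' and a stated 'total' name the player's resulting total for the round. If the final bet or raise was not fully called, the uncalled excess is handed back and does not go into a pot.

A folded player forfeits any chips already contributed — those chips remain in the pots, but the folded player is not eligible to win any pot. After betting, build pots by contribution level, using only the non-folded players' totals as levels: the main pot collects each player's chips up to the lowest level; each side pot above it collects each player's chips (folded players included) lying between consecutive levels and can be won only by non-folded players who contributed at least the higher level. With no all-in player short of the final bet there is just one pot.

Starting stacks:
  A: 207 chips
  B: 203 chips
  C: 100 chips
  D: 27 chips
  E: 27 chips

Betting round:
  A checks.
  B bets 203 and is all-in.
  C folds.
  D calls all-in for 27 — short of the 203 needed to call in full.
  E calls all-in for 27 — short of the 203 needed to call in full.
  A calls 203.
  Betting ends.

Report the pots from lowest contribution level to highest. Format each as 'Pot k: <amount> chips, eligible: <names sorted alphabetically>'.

Contributions: A=203, B=203, D=27, E=27
Folded: C
Pot levels (distinct totals of non-folded players): 27, 203
Layer 1-27: 27 each from A, B, D, E = 27*4 = 108 chips; eligible A, B, D, E
Layer 28-203: 176 each from A, B = 176*2 = 352 chips; eligible A, B

Pot 1: 108 chips, eligible: A, B, D, E
Pot 2: 352 chips, eligible: A, B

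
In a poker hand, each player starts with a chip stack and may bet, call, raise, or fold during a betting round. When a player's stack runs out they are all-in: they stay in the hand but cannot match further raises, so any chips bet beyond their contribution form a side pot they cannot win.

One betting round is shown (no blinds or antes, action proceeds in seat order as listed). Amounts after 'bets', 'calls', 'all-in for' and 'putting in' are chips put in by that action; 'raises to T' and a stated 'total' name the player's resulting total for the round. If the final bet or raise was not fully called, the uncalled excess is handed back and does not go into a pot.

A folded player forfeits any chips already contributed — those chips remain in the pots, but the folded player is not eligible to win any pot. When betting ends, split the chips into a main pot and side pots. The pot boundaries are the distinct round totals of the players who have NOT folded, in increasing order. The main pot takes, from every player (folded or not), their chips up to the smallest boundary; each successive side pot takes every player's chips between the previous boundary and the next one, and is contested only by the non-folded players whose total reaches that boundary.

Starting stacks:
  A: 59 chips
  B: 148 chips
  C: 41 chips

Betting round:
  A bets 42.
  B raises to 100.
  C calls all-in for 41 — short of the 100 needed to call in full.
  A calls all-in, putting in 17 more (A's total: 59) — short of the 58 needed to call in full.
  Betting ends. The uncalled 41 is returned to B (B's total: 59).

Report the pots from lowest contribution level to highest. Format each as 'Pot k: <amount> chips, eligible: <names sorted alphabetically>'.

Pot 1: 123 chips, eligible: A, B, C
Pot 2: 36 chips, eligible: A, B

Derivation:
Contributions (after 41 returned to B): A=59, B=59, C=41
Pot levels (distinct totals of non-folded players): 41, 59
Layer 1-41: 41 each from A, B, C = 41*3 = 123 chips; eligible A, B, C
Layer 42-59: 18 each from A, B = 18*2 = 36 chips; eligible A, B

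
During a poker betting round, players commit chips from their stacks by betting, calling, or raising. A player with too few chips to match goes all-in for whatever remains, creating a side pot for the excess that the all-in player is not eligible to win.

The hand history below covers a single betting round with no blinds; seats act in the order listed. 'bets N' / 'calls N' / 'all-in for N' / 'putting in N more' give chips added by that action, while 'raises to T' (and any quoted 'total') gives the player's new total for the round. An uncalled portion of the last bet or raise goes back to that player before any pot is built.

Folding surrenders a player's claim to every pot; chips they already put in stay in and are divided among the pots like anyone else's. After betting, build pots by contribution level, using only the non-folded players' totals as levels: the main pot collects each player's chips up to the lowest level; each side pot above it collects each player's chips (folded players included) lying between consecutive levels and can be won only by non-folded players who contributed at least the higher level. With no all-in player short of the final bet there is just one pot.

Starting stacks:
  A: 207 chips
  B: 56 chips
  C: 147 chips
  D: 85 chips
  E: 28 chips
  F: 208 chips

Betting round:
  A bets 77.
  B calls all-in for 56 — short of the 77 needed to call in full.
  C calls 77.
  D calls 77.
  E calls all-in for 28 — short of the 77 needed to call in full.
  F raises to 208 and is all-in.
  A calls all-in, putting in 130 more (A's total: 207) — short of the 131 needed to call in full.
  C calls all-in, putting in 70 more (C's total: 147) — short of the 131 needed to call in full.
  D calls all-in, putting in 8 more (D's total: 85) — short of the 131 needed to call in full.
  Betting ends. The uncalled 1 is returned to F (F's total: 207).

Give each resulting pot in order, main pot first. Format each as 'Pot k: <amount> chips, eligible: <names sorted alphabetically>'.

Contributions (after 1 returned to F): A=207, B=56, C=147, D=85, E=28, F=207
Pot levels (distinct totals of non-folded players): 28, 56, 85, 147, 207
Layer 1-28: 28 each from A, B, C, D, E, F = 28*6 = 168 chips; eligible A, B, C, D, E, F
Layer 29-56: 28 each from A, B, C, D, F = 28*5 = 140 chips; eligible A, B, C, D, F
Layer 57-85: 29 each from A, C, D, F = 29*4 = 116 chips; eligible A, C, D, F
Layer 86-147: 62 each from A, C, F = 62*3 = 186 chips; eligible A, C, F
Layer 148-207: 60 each from A, F = 60*2 = 120 chips; eligible A, F

Pot 1: 168 chips, eligible: A, B, C, D, E, F
Pot 2: 140 chips, eligible: A, B, C, D, F
Pot 3: 116 chips, eligible: A, C, D, F
Pot 4: 186 chips, eligible: A, C, F
Pot 5: 120 chips, eligible: A, F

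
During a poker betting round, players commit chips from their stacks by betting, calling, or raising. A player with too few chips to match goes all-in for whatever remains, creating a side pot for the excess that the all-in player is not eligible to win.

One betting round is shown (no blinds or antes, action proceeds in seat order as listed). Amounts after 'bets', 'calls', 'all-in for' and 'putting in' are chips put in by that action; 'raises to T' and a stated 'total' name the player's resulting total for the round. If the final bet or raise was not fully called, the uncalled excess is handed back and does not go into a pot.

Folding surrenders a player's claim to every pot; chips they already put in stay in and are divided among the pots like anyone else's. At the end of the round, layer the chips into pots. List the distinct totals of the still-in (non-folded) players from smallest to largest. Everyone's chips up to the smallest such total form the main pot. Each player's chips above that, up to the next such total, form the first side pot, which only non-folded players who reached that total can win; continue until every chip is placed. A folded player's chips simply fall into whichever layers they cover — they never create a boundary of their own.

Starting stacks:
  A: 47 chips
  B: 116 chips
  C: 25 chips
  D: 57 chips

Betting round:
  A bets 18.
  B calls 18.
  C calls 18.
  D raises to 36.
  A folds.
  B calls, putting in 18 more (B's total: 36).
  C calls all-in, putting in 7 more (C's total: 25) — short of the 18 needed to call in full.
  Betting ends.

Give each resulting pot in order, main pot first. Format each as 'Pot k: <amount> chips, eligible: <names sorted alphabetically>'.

Contributions: A=18, B=36, C=25, D=36
Folded: A
Pot levels (distinct totals of non-folded players): 25, 36
Layer 1-25: A 18 + B 25 + C 25 + D 25 = 93 chips; eligible B, C, D
Layer 26-36: 11 each from B, D = 11*2 = 22 chips; eligible B, D

Pot 1: 93 chips, eligible: B, C, D
Pot 2: 22 chips, eligible: B, D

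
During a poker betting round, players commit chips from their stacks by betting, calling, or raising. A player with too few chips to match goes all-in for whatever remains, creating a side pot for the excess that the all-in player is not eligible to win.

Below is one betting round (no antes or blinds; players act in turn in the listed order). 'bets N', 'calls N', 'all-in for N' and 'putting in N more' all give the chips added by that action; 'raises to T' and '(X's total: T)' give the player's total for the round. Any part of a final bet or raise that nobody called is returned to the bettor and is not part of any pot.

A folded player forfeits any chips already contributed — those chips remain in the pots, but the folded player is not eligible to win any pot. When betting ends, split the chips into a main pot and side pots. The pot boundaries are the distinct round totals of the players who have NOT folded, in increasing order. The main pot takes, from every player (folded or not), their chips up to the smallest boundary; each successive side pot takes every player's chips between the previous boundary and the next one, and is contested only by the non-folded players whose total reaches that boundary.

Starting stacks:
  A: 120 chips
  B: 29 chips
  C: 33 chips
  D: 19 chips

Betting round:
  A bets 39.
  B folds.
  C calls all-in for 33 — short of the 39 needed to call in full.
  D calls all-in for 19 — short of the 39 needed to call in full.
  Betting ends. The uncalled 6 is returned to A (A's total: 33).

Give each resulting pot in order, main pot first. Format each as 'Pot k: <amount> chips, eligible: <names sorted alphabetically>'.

Contributions (after 6 returned to A): A=33, C=33, D=19
Folded: B
Pot levels (distinct totals of non-folded players): 19, 33
Layer 1-19: 19 each from A, C, D = 19*3 = 57 chips; eligible A, C, D
Layer 20-33: 14 each from A, C = 14*2 = 28 chips; eligible A, C

Pot 1: 57 chips, eligible: A, C, D
Pot 2: 28 chips, eligible: A, C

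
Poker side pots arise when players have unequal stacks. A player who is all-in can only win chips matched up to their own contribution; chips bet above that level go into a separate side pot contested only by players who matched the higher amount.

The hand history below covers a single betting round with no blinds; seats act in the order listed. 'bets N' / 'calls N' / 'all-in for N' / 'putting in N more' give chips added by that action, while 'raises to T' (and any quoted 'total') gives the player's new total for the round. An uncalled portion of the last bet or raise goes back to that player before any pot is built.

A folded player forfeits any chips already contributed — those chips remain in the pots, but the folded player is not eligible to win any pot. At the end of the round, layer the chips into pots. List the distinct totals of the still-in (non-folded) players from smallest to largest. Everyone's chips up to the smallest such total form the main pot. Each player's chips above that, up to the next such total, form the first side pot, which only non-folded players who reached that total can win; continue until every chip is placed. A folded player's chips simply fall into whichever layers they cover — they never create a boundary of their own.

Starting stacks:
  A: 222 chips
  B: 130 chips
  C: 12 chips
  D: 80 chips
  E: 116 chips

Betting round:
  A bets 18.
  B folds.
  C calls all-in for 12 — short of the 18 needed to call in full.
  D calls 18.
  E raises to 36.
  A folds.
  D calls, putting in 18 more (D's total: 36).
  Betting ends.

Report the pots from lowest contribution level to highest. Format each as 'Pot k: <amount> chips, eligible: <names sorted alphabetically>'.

Pot 1: 48 chips, eligible: C, D, E
Pot 2: 54 chips, eligible: D, E

Derivation:
Contributions: A=18, C=12, D=36, E=36
Folded: A, B
Pot levels (distinct totals of non-folded players): 12, 36
Layer 1-12: 12 each from A, C, D, E = 12*4 = 48 chips; eligible C, D, E
Layer 13-36: A 6 + D 24 + E 24 = 54 chips; eligible D, E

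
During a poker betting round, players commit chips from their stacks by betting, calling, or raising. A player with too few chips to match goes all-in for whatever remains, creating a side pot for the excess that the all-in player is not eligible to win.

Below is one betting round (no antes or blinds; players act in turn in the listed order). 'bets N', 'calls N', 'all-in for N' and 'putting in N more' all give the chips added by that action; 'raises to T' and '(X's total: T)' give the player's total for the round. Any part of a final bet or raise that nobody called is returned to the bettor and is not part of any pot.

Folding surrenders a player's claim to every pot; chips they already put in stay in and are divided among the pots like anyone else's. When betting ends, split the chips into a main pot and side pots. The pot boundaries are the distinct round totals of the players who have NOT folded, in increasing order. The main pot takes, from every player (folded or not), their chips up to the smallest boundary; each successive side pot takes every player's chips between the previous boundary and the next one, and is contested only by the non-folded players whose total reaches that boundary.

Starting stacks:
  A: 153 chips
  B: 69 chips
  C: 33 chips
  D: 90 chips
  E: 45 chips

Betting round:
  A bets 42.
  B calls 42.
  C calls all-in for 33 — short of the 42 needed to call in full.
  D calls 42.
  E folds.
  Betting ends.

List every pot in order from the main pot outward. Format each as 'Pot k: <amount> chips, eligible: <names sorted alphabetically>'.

Pot 1: 132 chips, eligible: A, B, C, D
Pot 2: 27 chips, eligible: A, B, D

Derivation:
Contributions: A=42, B=42, C=33, D=42
Folded: E
Pot levels (distinct totals of non-folded players): 33, 42
Layer 1-33: 33 each from A, B, C, D = 33*4 = 132 chips; eligible A, B, C, D
Layer 34-42: 9 each from A, B, D = 9*3 = 27 chips; eligible A, B, D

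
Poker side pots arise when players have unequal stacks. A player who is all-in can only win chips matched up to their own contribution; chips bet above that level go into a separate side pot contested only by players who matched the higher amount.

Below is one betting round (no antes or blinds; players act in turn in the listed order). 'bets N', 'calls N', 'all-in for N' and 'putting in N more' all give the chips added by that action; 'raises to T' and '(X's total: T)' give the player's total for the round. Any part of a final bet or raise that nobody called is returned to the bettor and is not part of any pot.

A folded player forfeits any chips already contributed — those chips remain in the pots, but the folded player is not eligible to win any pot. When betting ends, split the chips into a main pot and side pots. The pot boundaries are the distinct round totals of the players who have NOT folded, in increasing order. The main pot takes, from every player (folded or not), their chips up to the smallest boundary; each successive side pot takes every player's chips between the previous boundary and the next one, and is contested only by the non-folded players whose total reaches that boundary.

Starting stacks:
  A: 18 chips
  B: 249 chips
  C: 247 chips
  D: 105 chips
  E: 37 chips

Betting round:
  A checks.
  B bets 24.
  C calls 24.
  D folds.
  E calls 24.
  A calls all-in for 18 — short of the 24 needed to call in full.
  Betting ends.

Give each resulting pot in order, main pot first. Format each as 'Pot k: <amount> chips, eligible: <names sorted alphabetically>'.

Contributions: A=18, B=24, C=24, E=24
Folded: D
Pot levels (distinct totals of non-folded players): 18, 24
Layer 1-18: 18 each from A, B, C, E = 18*4 = 72 chips; eligible A, B, C, E
Layer 19-24: 6 each from B, C, E = 6*3 = 18 chips; eligible B, C, E

Pot 1: 72 chips, eligible: A, B, C, E
Pot 2: 18 chips, eligible: B, C, E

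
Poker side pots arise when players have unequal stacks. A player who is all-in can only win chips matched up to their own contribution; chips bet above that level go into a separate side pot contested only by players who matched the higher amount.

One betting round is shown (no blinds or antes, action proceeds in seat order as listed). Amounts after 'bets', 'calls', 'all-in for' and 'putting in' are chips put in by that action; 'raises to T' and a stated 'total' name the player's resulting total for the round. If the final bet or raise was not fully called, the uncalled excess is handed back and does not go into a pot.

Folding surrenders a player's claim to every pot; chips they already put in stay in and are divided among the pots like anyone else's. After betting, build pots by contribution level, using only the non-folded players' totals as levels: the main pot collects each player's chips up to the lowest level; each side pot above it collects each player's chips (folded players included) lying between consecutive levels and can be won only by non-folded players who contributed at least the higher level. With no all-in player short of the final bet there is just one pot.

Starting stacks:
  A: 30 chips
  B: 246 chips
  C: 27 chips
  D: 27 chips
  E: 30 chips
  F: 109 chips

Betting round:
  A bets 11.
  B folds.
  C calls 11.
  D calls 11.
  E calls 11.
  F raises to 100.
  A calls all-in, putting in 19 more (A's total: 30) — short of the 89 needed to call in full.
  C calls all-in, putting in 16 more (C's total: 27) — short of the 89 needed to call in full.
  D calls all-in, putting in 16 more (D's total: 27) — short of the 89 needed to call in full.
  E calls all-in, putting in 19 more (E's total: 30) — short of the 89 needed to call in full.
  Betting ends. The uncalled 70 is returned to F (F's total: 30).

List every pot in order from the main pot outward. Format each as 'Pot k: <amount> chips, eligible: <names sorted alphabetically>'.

Pot 1: 135 chips, eligible: A, C, D, E, F
Pot 2: 9 chips, eligible: A, E, F

Derivation:
Contributions (after 70 returned to F): A=30, C=27, D=27, E=30, F=30
Folded: B
Pot levels (distinct totals of non-folded players): 27, 30
Layer 1-27: 27 each from A, C, D, E, F = 27*5 = 135 chips; eligible A, C, D, E, F
Layer 28-30: 3 each from A, E, F = 3*3 = 9 chips; eligible A, E, F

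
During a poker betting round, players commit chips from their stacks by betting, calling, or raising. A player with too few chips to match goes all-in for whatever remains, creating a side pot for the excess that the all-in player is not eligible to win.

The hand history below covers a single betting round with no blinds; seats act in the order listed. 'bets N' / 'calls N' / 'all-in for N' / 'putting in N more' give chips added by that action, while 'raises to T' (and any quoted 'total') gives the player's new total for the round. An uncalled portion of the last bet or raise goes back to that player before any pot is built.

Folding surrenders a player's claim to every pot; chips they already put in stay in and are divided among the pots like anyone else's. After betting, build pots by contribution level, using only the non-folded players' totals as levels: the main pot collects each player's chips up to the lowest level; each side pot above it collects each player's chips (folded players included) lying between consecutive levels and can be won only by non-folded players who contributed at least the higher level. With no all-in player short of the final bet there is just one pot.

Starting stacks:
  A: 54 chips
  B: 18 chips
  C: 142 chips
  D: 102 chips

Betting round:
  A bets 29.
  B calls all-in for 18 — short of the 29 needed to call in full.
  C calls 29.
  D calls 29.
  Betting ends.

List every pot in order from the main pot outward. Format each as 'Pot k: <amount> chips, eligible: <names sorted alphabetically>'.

Contributions: A=29, B=18, C=29, D=29
Pot levels (distinct totals of non-folded players): 18, 29
Layer 1-18: 18 each from A, B, C, D = 18*4 = 72 chips; eligible A, B, C, D
Layer 19-29: 11 each from A, C, D = 11*3 = 33 chips; eligible A, C, D

Pot 1: 72 chips, eligible: A, B, C, D
Pot 2: 33 chips, eligible: A, C, D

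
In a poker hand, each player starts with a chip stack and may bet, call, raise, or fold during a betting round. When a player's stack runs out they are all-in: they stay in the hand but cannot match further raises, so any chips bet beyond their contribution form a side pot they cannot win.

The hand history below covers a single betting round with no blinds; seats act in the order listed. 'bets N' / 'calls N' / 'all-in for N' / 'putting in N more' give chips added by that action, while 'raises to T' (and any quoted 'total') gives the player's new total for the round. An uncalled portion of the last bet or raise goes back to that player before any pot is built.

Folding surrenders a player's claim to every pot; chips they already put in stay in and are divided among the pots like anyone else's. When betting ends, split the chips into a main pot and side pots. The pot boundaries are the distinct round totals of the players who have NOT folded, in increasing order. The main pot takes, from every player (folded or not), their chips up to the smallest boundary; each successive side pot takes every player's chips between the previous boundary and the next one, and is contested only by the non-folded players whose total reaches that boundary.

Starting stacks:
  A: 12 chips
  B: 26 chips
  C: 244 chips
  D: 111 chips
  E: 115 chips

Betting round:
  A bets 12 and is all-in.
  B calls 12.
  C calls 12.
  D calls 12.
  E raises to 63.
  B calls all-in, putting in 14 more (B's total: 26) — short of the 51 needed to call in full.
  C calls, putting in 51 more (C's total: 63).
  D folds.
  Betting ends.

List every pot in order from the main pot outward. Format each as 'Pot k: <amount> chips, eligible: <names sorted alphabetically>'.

Contributions: A=12, B=26, C=63, D=12, E=63
Folded: D
Pot levels (distinct totals of non-folded players): 12, 26, 63
Layer 1-12: 12 each from A, B, C, D, E = 12*5 = 60 chips; eligible A, B, C, E
Layer 13-26: 14 each from B, C, E = 14*3 = 42 chips; eligible B, C, E
Layer 27-63: 37 each from C, E = 37*2 = 74 chips; eligible C, E

Pot 1: 60 chips, eligible: A, B, C, E
Pot 2: 42 chips, eligible: B, C, E
Pot 3: 74 chips, eligible: C, E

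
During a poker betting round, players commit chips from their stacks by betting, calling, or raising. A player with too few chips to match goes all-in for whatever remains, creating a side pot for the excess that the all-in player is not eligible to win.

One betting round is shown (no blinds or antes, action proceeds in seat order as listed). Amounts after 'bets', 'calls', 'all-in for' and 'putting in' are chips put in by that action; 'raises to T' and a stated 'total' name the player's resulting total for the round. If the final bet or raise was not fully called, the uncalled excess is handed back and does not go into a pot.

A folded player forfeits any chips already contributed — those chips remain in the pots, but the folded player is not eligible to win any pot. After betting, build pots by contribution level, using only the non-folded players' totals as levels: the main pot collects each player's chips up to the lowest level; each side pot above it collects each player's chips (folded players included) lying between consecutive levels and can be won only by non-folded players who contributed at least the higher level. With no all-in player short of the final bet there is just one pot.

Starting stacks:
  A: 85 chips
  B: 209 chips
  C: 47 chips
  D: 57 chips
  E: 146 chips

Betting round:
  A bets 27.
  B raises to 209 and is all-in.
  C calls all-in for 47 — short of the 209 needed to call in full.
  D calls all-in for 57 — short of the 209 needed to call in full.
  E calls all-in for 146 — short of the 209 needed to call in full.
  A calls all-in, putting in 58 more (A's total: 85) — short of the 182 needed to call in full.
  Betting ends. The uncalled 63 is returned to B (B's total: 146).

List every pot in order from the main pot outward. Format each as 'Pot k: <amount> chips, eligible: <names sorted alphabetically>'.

Contributions (after 63 returned to B): A=85, B=146, C=47, D=57, E=146
Pot levels (distinct totals of non-folded players): 47, 57, 85, 146
Layer 1-47: 47 each from A, B, C, D, E = 47*5 = 235 chips; eligible A, B, C, D, E
Layer 48-57: 10 each from A, B, D, E = 10*4 = 40 chips; eligible A, B, D, E
Layer 58-85: 28 each from A, B, E = 28*3 = 84 chips; eligible A, B, E
Layer 86-146: 61 each from B, E = 61*2 = 122 chips; eligible B, E

Pot 1: 235 chips, eligible: A, B, C, D, E
Pot 2: 40 chips, eligible: A, B, D, E
Pot 3: 84 chips, eligible: A, B, E
Pot 4: 122 chips, eligible: B, E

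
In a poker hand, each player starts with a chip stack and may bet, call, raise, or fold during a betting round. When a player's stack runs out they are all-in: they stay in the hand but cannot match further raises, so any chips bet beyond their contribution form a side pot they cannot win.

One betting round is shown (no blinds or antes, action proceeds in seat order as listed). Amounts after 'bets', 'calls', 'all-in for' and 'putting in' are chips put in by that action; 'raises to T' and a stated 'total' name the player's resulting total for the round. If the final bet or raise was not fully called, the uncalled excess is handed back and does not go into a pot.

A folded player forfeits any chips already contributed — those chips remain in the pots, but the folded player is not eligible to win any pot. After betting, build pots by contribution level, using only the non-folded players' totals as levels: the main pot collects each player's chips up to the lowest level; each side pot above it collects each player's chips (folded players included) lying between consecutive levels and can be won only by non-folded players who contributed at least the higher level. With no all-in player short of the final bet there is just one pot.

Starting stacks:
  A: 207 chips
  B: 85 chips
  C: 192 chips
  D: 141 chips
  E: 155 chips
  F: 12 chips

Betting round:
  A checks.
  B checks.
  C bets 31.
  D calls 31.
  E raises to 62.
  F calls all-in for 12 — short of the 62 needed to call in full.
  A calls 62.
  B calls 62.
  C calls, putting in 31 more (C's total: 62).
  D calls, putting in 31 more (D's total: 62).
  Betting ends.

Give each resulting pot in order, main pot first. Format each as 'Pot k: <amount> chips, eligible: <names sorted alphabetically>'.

Pot 1: 72 chips, eligible: A, B, C, D, E, F
Pot 2: 250 chips, eligible: A, B, C, D, E

Derivation:
Contributions: A=62, B=62, C=62, D=62, E=62, F=12
Pot levels (distinct totals of non-folded players): 12, 62
Layer 1-12: 12 each from A, B, C, D, E, F = 12*6 = 72 chips; eligible A, B, C, D, E, F
Layer 13-62: 50 each from A, B, C, D, E = 50*5 = 250 chips; eligible A, B, C, D, E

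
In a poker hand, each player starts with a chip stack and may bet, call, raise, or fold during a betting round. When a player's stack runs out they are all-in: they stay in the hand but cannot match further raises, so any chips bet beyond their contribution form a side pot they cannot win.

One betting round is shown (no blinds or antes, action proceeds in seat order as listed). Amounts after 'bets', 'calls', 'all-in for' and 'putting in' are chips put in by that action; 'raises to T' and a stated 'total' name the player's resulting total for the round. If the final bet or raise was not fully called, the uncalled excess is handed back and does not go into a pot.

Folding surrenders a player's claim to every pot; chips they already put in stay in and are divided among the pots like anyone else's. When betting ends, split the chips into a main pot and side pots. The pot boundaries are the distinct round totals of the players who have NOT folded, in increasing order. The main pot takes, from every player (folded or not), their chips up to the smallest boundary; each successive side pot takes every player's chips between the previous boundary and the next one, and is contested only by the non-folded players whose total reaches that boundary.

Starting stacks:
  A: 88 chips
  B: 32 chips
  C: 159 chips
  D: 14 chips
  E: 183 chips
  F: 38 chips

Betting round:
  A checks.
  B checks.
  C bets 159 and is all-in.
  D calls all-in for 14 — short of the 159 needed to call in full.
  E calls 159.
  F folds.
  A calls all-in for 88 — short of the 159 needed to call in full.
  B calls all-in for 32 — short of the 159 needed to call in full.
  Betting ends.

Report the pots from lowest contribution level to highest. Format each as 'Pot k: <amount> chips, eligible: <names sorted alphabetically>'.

Contributions: A=88, B=32, C=159, D=14, E=159
Folded: F
Pot levels (distinct totals of non-folded players): 14, 32, 88, 159
Layer 1-14: 14 each from A, B, C, D, E = 14*5 = 70 chips; eligible A, B, C, D, E
Layer 15-32: 18 each from A, B, C, E = 18*4 = 72 chips; eligible A, B, C, E
Layer 33-88: 56 each from A, C, E = 56*3 = 168 chips; eligible A, C, E
Layer 89-159: 71 each from C, E = 71*2 = 142 chips; eligible C, E

Pot 1: 70 chips, eligible: A, B, C, D, E
Pot 2: 72 chips, eligible: A, B, C, E
Pot 3: 168 chips, eligible: A, C, E
Pot 4: 142 chips, eligible: C, E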